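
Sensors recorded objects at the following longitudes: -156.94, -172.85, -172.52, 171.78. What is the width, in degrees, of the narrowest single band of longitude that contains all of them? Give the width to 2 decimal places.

31.28°

Sort the longitudes: -172.85°, -172.52°, -156.94°, +171.78°.
Eastward gaps between consecutive values (wrapping around): 0.33°, 15.58°, 328.72°, 15.37°.
Largest gap = 328.72° ⇒ minimal covering band is its complement: 360° − 328.72° = 31.28°.
Band runs from +171.78° eastward to -156.94°, crossing the antimeridian.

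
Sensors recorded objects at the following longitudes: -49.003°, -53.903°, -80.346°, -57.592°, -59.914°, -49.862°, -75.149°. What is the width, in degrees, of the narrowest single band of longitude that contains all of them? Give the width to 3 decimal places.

Sort the longitudes: -80.346°, -75.149°, -59.914°, -57.592°, -53.903°, -49.862°, -49.003°.
Eastward gaps between consecutive values (wrapping around): 5.197°, 15.235°, 2.322°, 3.689°, 4.041°, 0.859°, 328.657°.
Largest gap = 328.657° ⇒ minimal covering band is its complement: 360° − 328.657° = 31.343°.
Band runs from -80.346° eastward to -49.003°.

31.343°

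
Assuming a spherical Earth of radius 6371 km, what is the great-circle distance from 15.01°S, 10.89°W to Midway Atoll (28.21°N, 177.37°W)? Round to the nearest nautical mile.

9715 nmi

Δλ = -177.37 − -10.89 = -166.48°.
Δφ = 28.21 − -15.01 = 43.22°.
a = sin²(Δφ/2) + cos φ₁ · cos φ₂ · sin²(Δλ/2) = 0.974996.
c = 2·atan2(√a, √(1−a)) = 2.82401 rad → d = 6371·c ≈ 17991.75 km ≈ 9714.77 nmi.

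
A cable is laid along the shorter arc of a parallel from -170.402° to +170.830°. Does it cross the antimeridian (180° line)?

Naïve |170.830 − -170.402| = 341.232° > 180°, so the shorter arc goes the other way round — across 180°.
Signed shortest Δλ = ((170.830 − -170.402 + 180) mod 360) − 180 = -18.768°.
Going west by 18.768° from -170.402° passes through 180° before reaching +170.830°.

Yes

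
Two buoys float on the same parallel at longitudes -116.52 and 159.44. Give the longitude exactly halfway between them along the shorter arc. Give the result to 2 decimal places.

Signed shortest Δλ from -116.52° to +159.44° is -84.04°.
Midpoint longitude = -116.52° + (-84.04°)/2 = -116.52° − 42.02° = -158.54°.
(The naïve average (-116.52 + +159.44)/2 = 21.46° is on the wrong side of the globe.)

-158.54°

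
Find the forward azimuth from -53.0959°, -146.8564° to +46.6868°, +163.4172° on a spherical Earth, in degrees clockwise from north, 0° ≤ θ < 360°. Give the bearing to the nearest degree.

327°

Δλ = 163.4172 − -146.8564 = 310.2736°; wrapped into (−180°, 180°]: -49.7264°.
θ = atan2( sin Δλ · cos φ₂ , cos φ₁ · sin φ₂ − sin φ₁ · cos φ₂ · cos Δλ )
  = atan2(-0.52338, 0.79152) = -33.474° → normalised to [0°, 360°): 326.526°.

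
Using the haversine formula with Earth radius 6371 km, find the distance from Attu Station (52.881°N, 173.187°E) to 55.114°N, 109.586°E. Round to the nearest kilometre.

4019 km

Δλ = 109.586 − 173.187 = -63.601°.
Δφ = 55.114 − 52.881 = 2.233°.
a = sin²(Δφ/2) + cos φ₁ · cos φ₂ · sin²(Δλ/2) = 0.096225.
c = 2·atan2(√a, √(1−a)) = 0.63081 rad → d = 6371·c ≈ 4018.90 km.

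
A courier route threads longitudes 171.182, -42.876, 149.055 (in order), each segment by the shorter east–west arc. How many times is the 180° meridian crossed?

Leg 1: +171.182° → -42.876°, shortest Δλ = 145.942° (east) — crosses 180°.
Leg 2: -42.876° → +149.055°, shortest Δλ = -168.069° (west) — crosses 180°.
Total crossings: 2.

2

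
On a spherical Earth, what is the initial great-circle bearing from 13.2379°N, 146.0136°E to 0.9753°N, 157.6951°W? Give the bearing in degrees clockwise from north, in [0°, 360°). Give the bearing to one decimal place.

Δλ = -157.6951 − 146.0136 = -303.7087°; wrapped into (−180°, 180°]: 56.2913°.
θ = atan2( sin Δλ · cos φ₂ , cos φ₁ · sin φ₂ − sin φ₁ · cos φ₂ · cos Δλ )
  = atan2(0.83175, -0.11050) = 97.567° → normalised to [0°, 360°): 97.567°.

97.6°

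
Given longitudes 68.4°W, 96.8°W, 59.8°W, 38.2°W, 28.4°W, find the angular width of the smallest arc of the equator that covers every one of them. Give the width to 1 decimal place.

68.4°

Sort the longitudes: -96.8°, -68.4°, -59.8°, -38.2°, -28.4°.
Eastward gaps between consecutive values (wrapping around): 28.4°, 8.6°, 21.6°, 9.8°, 291.6°.
Largest gap = 291.6° ⇒ minimal covering band is its complement: 360° − 291.6° = 68.4°.
Band runs from -96.8° eastward to -28.4°.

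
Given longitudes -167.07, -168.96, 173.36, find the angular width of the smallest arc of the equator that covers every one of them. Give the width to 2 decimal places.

19.57°

Sort the longitudes: -168.96°, -167.07°, +173.36°.
Eastward gaps between consecutive values (wrapping around): 1.89°, 340.43°, 17.68°.
Largest gap = 340.43° ⇒ minimal covering band is its complement: 360° − 340.43° = 19.57°.
Band runs from +173.36° eastward to -167.07°, crossing the antimeridian.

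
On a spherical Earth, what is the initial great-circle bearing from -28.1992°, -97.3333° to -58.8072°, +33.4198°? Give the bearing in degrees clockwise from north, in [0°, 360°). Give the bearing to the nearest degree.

157°

Δλ = 33.4198 − -97.3333 = 130.7531°.
θ = atan2( sin Δλ · cos φ₂ , cos φ₁ · sin φ₂ − sin φ₁ · cos φ₂ · cos Δλ )
  = atan2(0.39234, -0.91366) = 156.761° → normalised to [0°, 360°): 156.761°.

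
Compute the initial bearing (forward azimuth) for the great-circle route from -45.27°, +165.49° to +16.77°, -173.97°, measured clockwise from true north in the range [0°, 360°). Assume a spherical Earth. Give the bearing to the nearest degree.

Δλ = -173.97 − 165.49 = -339.46°; wrapped into (−180°, 180°]: 20.54°.
θ = atan2( sin Δλ · cos φ₂ , cos φ₁ · sin φ₂ − sin φ₁ · cos φ₂ · cos Δλ )
  = atan2(0.33594, 0.84003) = 21.797° → normalised to [0°, 360°): 21.797°.

22°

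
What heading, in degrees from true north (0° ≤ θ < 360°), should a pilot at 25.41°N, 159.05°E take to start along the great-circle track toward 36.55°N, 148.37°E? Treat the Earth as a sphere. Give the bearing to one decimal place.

323.2°

Δλ = 148.37 − 159.05 = -10.68°.
θ = atan2( sin Δλ · cos φ₂ , cos φ₁ · sin φ₂ − sin φ₁ · cos φ₂ · cos Δλ )
  = atan2(-0.14888, 0.19918) = -36.777° → normalised to [0°, 360°): 323.223°.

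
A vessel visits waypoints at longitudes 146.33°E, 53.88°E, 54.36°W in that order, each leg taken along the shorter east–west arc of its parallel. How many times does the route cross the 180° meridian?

Leg 1: +146.33° → +53.88°, shortest Δλ = -92.45° (west) — does not cross 180°.
Leg 2: +53.88° → -54.36°, shortest Δλ = -108.24° (west) — does not cross 180°.
Total crossings: 0.

0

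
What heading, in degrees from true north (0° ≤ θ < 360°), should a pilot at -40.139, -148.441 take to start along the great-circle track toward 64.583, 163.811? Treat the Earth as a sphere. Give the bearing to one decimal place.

340.1°

Δλ = 163.811 − -148.441 = 312.252°; wrapped into (−180°, 180°]: -47.748°.
θ = atan2( sin Δλ · cos φ₂ , cos φ₁ · sin φ₂ − sin φ₁ · cos φ₂ · cos Δλ )
  = atan2(-0.31769, 0.87653) = -19.923° → normalised to [0°, 360°): 340.077°.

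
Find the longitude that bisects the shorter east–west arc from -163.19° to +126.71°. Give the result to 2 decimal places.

+161.76°

Signed shortest Δλ from -163.19° to +126.71° is -70.10°.
Midpoint longitude = -163.19° + (-70.10°)/2 = -163.19° − 35.05° = -198.24°.
Normalise into (−180°, 180°]: +161.76°.
(The naïve average (-163.19 + +126.71)/2 = -18.24° is on the wrong side of the globe.)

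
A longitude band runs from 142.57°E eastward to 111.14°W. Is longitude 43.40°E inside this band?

Band width going east from +142.57° to -111.14°: ((-111.14 − 142.57) mod 360) = 106.29°.
Offset of +43.40° east of the west edge: ((43.40 − 142.57) mod 360) = 260.83°.
260.83° > 106.29° ⇒ outside.

No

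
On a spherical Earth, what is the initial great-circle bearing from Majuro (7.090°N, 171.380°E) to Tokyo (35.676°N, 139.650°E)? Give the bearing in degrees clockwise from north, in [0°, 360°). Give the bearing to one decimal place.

319.1°

Δλ = 139.650 − 171.380 = -31.730°.
θ = atan2( sin Δλ · cos φ₂ , cos φ₁ · sin φ₂ − sin φ₁ · cos φ₂ · cos Δλ )
  = atan2(-0.42722, 0.49346) = -40.884° → normalised to [0°, 360°): 319.116°.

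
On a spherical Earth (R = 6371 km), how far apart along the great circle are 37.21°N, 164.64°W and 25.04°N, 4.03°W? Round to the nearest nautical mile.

6913 nmi

Δλ = -4.03 − -164.64 = 160.61°.
Δφ = 25.04 − 37.21 = -12.17°.
a = sin²(Δφ/2) + cos φ₁ · cos φ₂ · sin²(Δλ/2) = 0.712344.
c = 2·atan2(√a, √(1−a)) = 2.00941 rad → d = 6371·c ≈ 12801.97 km ≈ 6912.51 nmi.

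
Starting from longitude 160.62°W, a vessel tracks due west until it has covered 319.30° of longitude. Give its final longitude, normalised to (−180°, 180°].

Start at -160.62°; shift −319.30° → -479.92°.
-479.92° lies outside (−180°, 180°]; add 360° → -119.92°.

119.92°W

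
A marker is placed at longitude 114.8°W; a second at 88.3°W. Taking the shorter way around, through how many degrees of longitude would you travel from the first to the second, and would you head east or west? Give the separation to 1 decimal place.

26.5° east

Raw difference: -88.3 − -114.8 = 26.5°.
Normalise into (−180°, 180°]: 26.5° stays 26.5°.
Positive ⇒ the second point lies to the east; separation 26.5°.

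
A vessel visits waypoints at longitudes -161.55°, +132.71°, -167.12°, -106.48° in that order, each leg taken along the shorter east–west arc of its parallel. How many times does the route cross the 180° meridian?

Leg 1: -161.55° → +132.71°, shortest Δλ = -65.74° (west) — crosses 180°.
Leg 2: +132.71° → -167.12°, shortest Δλ = 60.17° (east) — crosses 180°.
Leg 3: -167.12° → -106.48°, shortest Δλ = 60.64° (east) — does not cross 180°.
Total crossings: 2.

2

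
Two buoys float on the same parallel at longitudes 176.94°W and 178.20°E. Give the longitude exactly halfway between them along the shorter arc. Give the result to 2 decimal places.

179.37°W

Signed shortest Δλ from -176.94° to +178.20° is -4.86°.
Midpoint longitude = -176.94° + (-4.86°)/2 = -176.94° − 2.43° = -179.37°.
(The naïve average (-176.94 + +178.20)/2 = 0.63° is on the wrong side of the globe.)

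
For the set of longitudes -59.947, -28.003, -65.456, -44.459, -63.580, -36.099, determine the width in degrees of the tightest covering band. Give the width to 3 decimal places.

37.453°

Sort the longitudes: -65.456°, -63.580°, -59.947°, -44.459°, -36.099°, -28.003°.
Eastward gaps between consecutive values (wrapping around): 1.876°, 3.633°, 15.488°, 8.360°, 8.096°, 322.547°.
Largest gap = 322.547° ⇒ minimal covering band is its complement: 360° − 322.547° = 37.453°.
Band runs from -65.456° eastward to -28.003°.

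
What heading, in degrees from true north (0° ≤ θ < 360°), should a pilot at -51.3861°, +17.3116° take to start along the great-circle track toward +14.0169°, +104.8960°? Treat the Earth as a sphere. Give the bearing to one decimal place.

Δλ = 104.8960 − 17.3116 = 87.5844°.
θ = atan2( sin Δλ · cos φ₂ , cos φ₁ · sin φ₂ − sin φ₁ · cos φ₂ · cos Δλ )
  = atan2(0.96936, 0.18311) = 79.303° → normalised to [0°, 360°): 79.303°.

79.3°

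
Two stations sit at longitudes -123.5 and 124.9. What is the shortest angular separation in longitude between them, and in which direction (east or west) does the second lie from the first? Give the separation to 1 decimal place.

111.6° west

Raw difference: 124.9 − -123.5 = 248.4°.
Normalise into (−180°, 180°]: 248.4° − 360° = -111.6°.
Negative ⇒ the second point lies to the west; separation 111.6°.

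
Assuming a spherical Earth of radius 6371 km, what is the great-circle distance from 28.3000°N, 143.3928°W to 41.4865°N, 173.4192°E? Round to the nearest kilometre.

4153 km

Δλ = 173.4192 − -143.3928 = 316.8120°; wrapped into (−180°, 180°]: -43.1880°.
Δφ = 41.4865 − 28.3000 = 13.1865°.
a = sin²(Δφ/2) + cos φ₁ · cos φ₂ · sin²(Δλ/2) = 0.102519.
c = 2·atan2(√a, √(1−a)) = 0.65185 rad → d = 6371·c ≈ 4152.95 km.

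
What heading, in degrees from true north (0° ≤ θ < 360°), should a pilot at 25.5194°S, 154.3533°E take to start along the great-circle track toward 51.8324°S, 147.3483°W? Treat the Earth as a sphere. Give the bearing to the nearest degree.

137°

Δλ = -147.3483 − 154.3533 = -301.7016°; wrapped into (−180°, 180°]: 58.2984°.
θ = atan2( sin Δλ · cos φ₂ , cos φ₁ · sin φ₂ − sin φ₁ · cos φ₂ · cos Δλ )
  = atan2(0.52576, -0.56960) = 137.292° → normalised to [0°, 360°): 137.292°.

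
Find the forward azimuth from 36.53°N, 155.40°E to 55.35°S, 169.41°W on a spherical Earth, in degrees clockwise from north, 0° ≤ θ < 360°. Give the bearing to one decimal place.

160.7°

Δλ = -169.41 − 155.40 = -324.81°; wrapped into (−180°, 180°]: 35.19°.
θ = atan2( sin Δλ · cos φ₂ , cos φ₁ · sin φ₂ − sin φ₁ · cos φ₂ · cos Δλ )
  = atan2(0.32766, -0.93761) = 160.738° → normalised to [0°, 360°): 160.738°.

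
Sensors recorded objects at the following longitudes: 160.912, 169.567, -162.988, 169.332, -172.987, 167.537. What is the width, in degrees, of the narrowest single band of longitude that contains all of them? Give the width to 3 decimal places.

Sort the longitudes: -172.987°, -162.988°, +160.912°, +167.537°, +169.332°, +169.567°.
Eastward gaps between consecutive values (wrapping around): 9.999°, 323.900°, 6.625°, 1.795°, 0.235°, 17.446°.
Largest gap = 323.900° ⇒ minimal covering band is its complement: 360° − 323.900° = 36.100°.
Band runs from +160.912° eastward to -162.988°, crossing the antimeridian.

36.100°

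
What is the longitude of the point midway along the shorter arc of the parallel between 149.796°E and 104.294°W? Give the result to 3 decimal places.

157.249°W

Signed shortest Δλ from +149.796° to -104.294° is +105.910°.
Midpoint longitude = +149.796° + (+105.910°)/2 = +149.796° + 52.955° = +202.751°.
Normalise into (−180°, 180°]: -157.249°.
(The naïve average (+149.796 + -104.294)/2 = 22.751° is on the wrong side of the globe.)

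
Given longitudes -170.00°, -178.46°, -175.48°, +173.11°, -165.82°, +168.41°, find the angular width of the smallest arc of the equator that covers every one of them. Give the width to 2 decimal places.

Sort the longitudes: -178.46°, -175.48°, -170.00°, -165.82°, +168.41°, +173.11°.
Eastward gaps between consecutive values (wrapping around): 2.98°, 5.48°, 4.18°, 334.23°, 4.70°, 8.43°.
Largest gap = 334.23° ⇒ minimal covering band is its complement: 360° − 334.23° = 25.77°.
Band runs from +168.41° eastward to -165.82°, crossing the antimeridian.

25.77°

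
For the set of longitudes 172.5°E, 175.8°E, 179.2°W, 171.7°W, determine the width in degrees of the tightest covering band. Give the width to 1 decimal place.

15.8°

Sort the longitudes: -179.2°, -171.7°, +172.5°, +175.8°.
Eastward gaps between consecutive values (wrapping around): 7.5°, 344.2°, 3.3°, 5.0°.
Largest gap = 344.2° ⇒ minimal covering band is its complement: 360° − 344.2° = 15.8°.
Band runs from +172.5° eastward to -171.7°, crossing the antimeridian.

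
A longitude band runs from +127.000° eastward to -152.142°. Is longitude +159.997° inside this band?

Band width going east from +127.000° to -152.142°: ((-152.142 − 127.000) mod 360) = 80.858°.
Offset of +159.997° east of the west edge: ((159.997 − 127.000) mod 360) = 32.997°.
32.997° ≤ 80.858° ⇒ inside.

Yes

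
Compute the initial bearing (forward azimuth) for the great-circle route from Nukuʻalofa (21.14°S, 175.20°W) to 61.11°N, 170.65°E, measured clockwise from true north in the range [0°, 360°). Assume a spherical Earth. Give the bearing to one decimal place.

353.2°

Δλ = 170.65 − -175.20 = 345.85°; wrapped into (−180°, 180°]: -14.15°.
θ = atan2( sin Δλ · cos φ₂ , cos φ₁ · sin φ₂ − sin φ₁ · cos φ₂ · cos Δλ )
  = atan2(-0.11811, 0.98558) = -6.833° → normalised to [0°, 360°): 353.167°.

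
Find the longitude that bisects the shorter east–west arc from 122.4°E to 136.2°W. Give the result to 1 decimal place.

Signed shortest Δλ from +122.4° to -136.2° is +101.4°.
Midpoint longitude = +122.4° + (+101.4°)/2 = +122.4° + 50.7° = +173.1°.
(The naïve average (+122.4 + -136.2)/2 = -6.9° is on the wrong side of the globe.)

173.1°E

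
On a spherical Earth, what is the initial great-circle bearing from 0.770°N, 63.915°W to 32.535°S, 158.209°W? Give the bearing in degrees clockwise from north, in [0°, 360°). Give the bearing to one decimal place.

237.4°

Δλ = -158.209 − -63.915 = -94.294°.
θ = atan2( sin Δλ · cos φ₂ , cos φ₁ · sin φ₂ − sin φ₁ · cos φ₂ · cos Δλ )
  = atan2(-0.84070, -0.53692) = -122.565° → normalised to [0°, 360°): 237.435°.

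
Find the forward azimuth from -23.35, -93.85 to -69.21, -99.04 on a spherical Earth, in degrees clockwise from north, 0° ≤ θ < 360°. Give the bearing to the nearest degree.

183°

Δλ = -99.04 − -93.85 = -5.19°.
θ = atan2( sin Δλ · cos φ₂ , cos φ₁ · sin φ₂ − sin φ₁ · cos φ₂ · cos Δλ )
  = atan2(-0.03211, -0.71822) = -177.440° → normalised to [0°, 360°): 182.560°.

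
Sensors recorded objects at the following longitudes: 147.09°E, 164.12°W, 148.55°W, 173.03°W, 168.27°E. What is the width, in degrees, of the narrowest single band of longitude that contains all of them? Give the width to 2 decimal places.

64.36°

Sort the longitudes: -173.03°, -164.12°, -148.55°, +147.09°, +168.27°.
Eastward gaps between consecutive values (wrapping around): 8.91°, 15.57°, 295.64°, 21.18°, 18.70°.
Largest gap = 295.64° ⇒ minimal covering band is its complement: 360° − 295.64° = 64.36°.
Band runs from +147.09° eastward to -148.55°, crossing the antimeridian.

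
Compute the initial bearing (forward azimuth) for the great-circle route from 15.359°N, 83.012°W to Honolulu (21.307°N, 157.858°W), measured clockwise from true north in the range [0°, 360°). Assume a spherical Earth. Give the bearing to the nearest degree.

Δλ = -157.858 − -83.012 = -74.846°.
θ = atan2( sin Δλ · cos φ₂ , cos φ₁ · sin φ₂ − sin φ₁ · cos φ₂ · cos Δλ )
  = atan2(-0.89925, 0.28588) = -72.364° → normalised to [0°, 360°): 287.636°.

288°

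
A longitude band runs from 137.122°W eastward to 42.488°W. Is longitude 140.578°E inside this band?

Band width going east from -137.122° to -42.488°: ((-42.488 − -137.122) mod 360) = 94.634°.
Offset of +140.578° east of the west edge: ((140.578 − -137.122) mod 360) = 277.700°.
277.700° > 94.634° ⇒ outside.

No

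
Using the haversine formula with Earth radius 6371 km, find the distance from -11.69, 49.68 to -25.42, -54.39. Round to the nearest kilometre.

Δλ = -54.39 − 49.68 = -104.07°.
Δφ = -25.42 − -11.69 = -13.73°.
a = sin²(Δφ/2) + cos φ₁ · cos φ₂ · sin²(Δλ/2) = 0.564022.
c = 2·atan2(√a, √(1−a)) = 1.69919 rad → d = 6371·c ≈ 10825.55 km.

10826 km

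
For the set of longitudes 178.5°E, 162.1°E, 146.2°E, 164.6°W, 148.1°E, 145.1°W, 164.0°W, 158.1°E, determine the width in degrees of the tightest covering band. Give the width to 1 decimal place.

Sort the longitudes: -164.6°, -164.0°, -145.1°, +146.2°, +148.1°, +158.1°, +162.1°, +178.5°.
Eastward gaps between consecutive values (wrapping around): 0.6°, 18.9°, 291.3°, 1.9°, 10.0°, 4.0°, 16.4°, 16.9°.
Largest gap = 291.3° ⇒ minimal covering band is its complement: 360° − 291.3° = 68.7°.
Band runs from +146.2° eastward to -145.1°, crossing the antimeridian.

68.7°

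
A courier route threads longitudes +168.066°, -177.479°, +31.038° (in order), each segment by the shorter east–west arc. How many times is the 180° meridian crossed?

Leg 1: +168.066° → -177.479°, shortest Δλ = 14.455° (east) — crosses 180°.
Leg 2: -177.479° → +31.038°, shortest Δλ = -151.483° (west) — crosses 180°.
Total crossings: 2.

2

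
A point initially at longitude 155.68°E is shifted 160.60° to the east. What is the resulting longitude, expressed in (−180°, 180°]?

Start at +155.68°; shift +160.60° → +316.28°.
+316.28° lies outside (−180°, 180°]; subtract 360° → -43.72°.

43.72°W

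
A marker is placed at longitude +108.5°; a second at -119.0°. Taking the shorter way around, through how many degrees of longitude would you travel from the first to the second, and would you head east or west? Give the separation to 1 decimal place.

132.5° east

Raw difference: -119.0 − 108.5 = -227.5°.
Normalise into (−180°, 180°]: -227.5° + 360° = 132.5°.
Positive ⇒ the second point lies to the east; separation 132.5°.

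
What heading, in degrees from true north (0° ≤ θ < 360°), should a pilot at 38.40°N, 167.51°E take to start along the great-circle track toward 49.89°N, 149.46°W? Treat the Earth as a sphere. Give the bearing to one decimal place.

55.1°

Δλ = -149.46 − 167.51 = -316.97°; wrapped into (−180°, 180°]: 43.03°.
θ = atan2( sin Δλ · cos φ₂ , cos φ₁ · sin φ₂ − sin φ₁ · cos φ₂ · cos Δλ )
  = atan2(0.43963, 0.30685) = 55.086° → normalised to [0°, 360°): 55.086°.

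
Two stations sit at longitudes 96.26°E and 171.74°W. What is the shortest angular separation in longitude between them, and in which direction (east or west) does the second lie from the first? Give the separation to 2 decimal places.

Raw difference: -171.74 − 96.26 = -268.0°.
Normalise into (−180°, 180°]: -268.0° + 360° = 92.0°.
Positive ⇒ the second point lies to the east; separation 92.00°.

92.00° east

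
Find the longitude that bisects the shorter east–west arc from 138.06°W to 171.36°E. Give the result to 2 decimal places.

Signed shortest Δλ from -138.06° to +171.36° is -50.58°.
Midpoint longitude = -138.06° + (-50.58°)/2 = -138.06° − 25.29° = -163.35°.
(The naïve average (-138.06 + +171.36)/2 = 16.65° is on the wrong side of the globe.)

163.35°W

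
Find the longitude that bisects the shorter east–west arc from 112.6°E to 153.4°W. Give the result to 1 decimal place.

Signed shortest Δλ from +112.6° to -153.4° is +94.0°.
Midpoint longitude = +112.6° + (+94.0°)/2 = +112.6° + 47.0° = +159.6°.
(The naïve average (+112.6 + -153.4)/2 = -20.4° is on the wrong side of the globe.)

159.6°E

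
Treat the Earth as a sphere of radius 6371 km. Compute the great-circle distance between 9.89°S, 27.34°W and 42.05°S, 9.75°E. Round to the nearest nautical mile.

2743 nmi

Δλ = 9.75 − -27.34 = 37.09°.
Δφ = -42.05 − -9.89 = -32.16°.
a = sin²(Δφ/2) + cos φ₁ · cos φ₂ · sin²(Δλ/2) = 0.150715.
c = 2·atan2(√a, √(1−a)) = 0.79740 rad → d = 6371·c ≈ 5080.24 km ≈ 2743.11 nmi.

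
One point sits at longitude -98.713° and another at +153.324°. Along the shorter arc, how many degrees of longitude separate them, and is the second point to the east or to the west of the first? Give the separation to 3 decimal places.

107.963° west

Raw difference: 153.324 − -98.713 = 252.037°.
Normalise into (−180°, 180°]: 252.037° − 360° = -107.963°.
Negative ⇒ the second point lies to the west; separation 107.963°.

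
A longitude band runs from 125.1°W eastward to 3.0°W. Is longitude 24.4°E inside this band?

Band width going east from -125.1° to -3.0°: ((-3.0 − -125.1) mod 360) = 122.1°.
Offset of +24.4° east of the west edge: ((24.4 − -125.1) mod 360) = 149.5°.
149.5° > 122.1° ⇒ outside.

No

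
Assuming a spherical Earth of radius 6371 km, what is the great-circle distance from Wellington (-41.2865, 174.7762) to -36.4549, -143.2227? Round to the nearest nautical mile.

Δλ = -143.2227 − 174.7762 = -317.9989°; wrapped into (−180°, 180°]: 42.0011°.
Δφ = -36.4549 − -41.2865 = 4.8316°.
a = sin²(Δφ/2) + cos φ₁ · cos φ₂ · sin²(Δλ/2) = 0.079400.
c = 2·atan2(√a, √(1−a)) = 0.57130 rad → d = 6371·c ≈ 3639.75 km ≈ 1965.31 nmi.

1965 nmi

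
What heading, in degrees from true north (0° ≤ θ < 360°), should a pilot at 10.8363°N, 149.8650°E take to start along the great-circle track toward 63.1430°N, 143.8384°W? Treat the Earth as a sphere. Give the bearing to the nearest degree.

Δλ = -143.8384 − 149.8650 = -293.7034°; wrapped into (−180°, 180°]: 66.2966°.
θ = atan2( sin Δλ · cos φ₂ , cos φ₁ · sin φ₂ − sin φ₁ · cos φ₂ · cos Δλ )
  = atan2(0.41365, 0.84209) = 26.161° → normalised to [0°, 360°): 26.161°.

26°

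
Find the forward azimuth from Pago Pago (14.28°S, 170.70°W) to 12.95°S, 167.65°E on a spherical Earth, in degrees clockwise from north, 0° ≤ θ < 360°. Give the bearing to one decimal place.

Δλ = 167.65 − -170.70 = 338.35°; wrapped into (−180°, 180°]: -21.65°.
θ = atan2( sin Δλ · cos φ₂ , cos φ₁ · sin φ₂ − sin φ₁ · cos φ₂ · cos Δλ )
  = atan2(-0.35955, 0.00625) = -89.004° → normalised to [0°, 360°): 270.996°.

271.0°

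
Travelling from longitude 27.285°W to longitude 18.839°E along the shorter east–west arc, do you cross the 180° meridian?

No

Signed shortest Δλ = ((18.839 − -27.285 + 180) mod 360) − 180 = 46.124°.
Going east by 46.124° from -27.285° reaches +18.839° without touching 180°.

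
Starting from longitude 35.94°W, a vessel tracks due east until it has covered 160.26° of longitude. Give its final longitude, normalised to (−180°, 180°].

124.32°E

Start at -35.94°; shift +160.26° → +124.32°.
+124.32° already lies in (−180°, 180°].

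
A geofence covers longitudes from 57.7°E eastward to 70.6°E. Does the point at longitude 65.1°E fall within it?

Band width going east from +57.7° to +70.6°: ((70.6 − 57.7) mod 360) = 12.9°.
Offset of +65.1° east of the west edge: ((65.1 − 57.7) mod 360) = 7.4°.
7.4° ≤ 12.9° ⇒ inside.

Yes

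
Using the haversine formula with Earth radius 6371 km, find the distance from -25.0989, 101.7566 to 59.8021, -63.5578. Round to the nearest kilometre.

Δλ = -63.5578 − 101.7566 = -165.3144°.
Δφ = 59.8021 − -25.0989 = 84.9010°.
a = sin²(Δφ/2) + cos φ₁ · cos φ₂ · sin²(Δλ/2) = 0.903616.
c = 2·atan2(√a, √(1−a)) = 2.51024 rad → d = 6371·c ≈ 15992.76 km.

15993 km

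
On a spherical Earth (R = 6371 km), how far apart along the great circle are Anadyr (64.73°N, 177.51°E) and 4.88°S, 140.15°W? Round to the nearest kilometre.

8480 km

Δλ = -140.15 − 177.51 = -317.66°; wrapped into (−180°, 180°]: 42.34°.
Δφ = -4.88 − 64.73 = -69.61°.
a = sin²(Δφ/2) + cos φ₁ · cos φ₂ · sin²(Δλ/2) = 0.381268.
c = 2·atan2(√a, √(1−a)) = 1.33104 rad → d = 6371·c ≈ 8480.07 km.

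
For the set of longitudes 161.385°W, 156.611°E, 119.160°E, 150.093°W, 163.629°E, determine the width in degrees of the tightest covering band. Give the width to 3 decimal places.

Sort the longitudes: -161.385°, -150.093°, +119.160°, +156.611°, +163.629°.
Eastward gaps between consecutive values (wrapping around): 11.292°, 269.253°, 37.451°, 7.018°, 34.986°.
Largest gap = 269.253° ⇒ minimal covering band is its complement: 360° − 269.253° = 90.747°.
Band runs from +119.160° eastward to -150.093°, crossing the antimeridian.

90.747°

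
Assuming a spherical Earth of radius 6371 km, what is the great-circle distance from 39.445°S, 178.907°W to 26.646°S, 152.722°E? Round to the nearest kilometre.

Δλ = 152.722 − -178.907 = 331.629°; wrapped into (−180°, 180°]: -28.371°.
Δφ = -26.646 − -39.445 = 12.799°.
a = sin²(Δφ/2) + cos φ₁ · cos φ₂ · sin²(Δλ/2) = 0.053875.
c = 2·atan2(√a, √(1−a)) = 0.46849 rad → d = 6371·c ≈ 2984.76 km.

2985 km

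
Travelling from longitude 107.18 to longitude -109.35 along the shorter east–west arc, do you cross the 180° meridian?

Naïve |-109.35 − 107.18| = 216.53° > 180°, so the shorter arc goes the other way round — across 180°.
Signed shortest Δλ = ((-109.35 − 107.18 + 180) mod 360) − 180 = 143.47°.
Going east by 143.47° from +107.18° passes through 180° before reaching -109.35°.

Yes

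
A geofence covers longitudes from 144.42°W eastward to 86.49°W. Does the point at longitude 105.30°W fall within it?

Yes

Band width going east from -144.42° to -86.49°: ((-86.49 − -144.42) mod 360) = 57.93°.
Offset of -105.30° east of the west edge: ((-105.30 − -144.42) mod 360) = 39.12°.
39.12° ≤ 57.93° ⇒ inside.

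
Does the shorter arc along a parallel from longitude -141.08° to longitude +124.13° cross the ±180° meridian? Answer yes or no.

Naïve |124.13 − -141.08| = 265.21° > 180°, so the shorter arc goes the other way round — across 180°.
Signed shortest Δλ = ((124.13 − -141.08 + 180) mod 360) − 180 = -94.79°.
Going west by 94.79° from -141.08° passes through 180° before reaching +124.13°.

Yes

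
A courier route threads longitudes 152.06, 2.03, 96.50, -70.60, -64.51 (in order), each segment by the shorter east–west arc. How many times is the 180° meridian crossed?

Leg 1: +152.06° → +2.03°, shortest Δλ = -150.03° (west) — does not cross 180°.
Leg 2: +2.03° → +96.50°, shortest Δλ = 94.47° (east) — does not cross 180°.
Leg 3: +96.50° → -70.60°, shortest Δλ = -167.1° (west) — does not cross 180°.
Leg 4: -70.60° → -64.51°, shortest Δλ = 6.09° (east) — does not cross 180°.
Total crossings: 0.

0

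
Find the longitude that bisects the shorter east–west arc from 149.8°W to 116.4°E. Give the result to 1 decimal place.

163.3°E

Signed shortest Δλ from -149.8° to +116.4° is -93.8°.
Midpoint longitude = -149.8° + (-93.8°)/2 = -149.8° − 46.9° = -196.7°.
Normalise into (−180°, 180°]: +163.3°.
(The naïve average (-149.8 + +116.4)/2 = -16.7° is on the wrong side of the globe.)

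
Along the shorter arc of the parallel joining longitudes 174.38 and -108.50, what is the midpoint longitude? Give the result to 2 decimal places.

Signed shortest Δλ from +174.38° to -108.50° is +77.12°.
Midpoint longitude = +174.38° + (+77.12°)/2 = +174.38° + 38.56° = +212.94°.
Normalise into (−180°, 180°]: -147.06°.
(The naïve average (+174.38 + -108.50)/2 = 32.94° is on the wrong side of the globe.)

-147.06°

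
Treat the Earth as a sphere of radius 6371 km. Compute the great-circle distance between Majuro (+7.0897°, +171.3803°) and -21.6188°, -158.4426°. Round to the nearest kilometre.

4585 km

Δλ = -158.4426 − 171.3803 = -329.8229°; wrapped into (−180°, 180°]: 30.1771°.
Δφ = -21.6188 − 7.0897 = -28.7085°.
a = sin²(Δφ/2) + cos φ₁ · cos φ₂ · sin²(Δλ/2) = 0.123976.
c = 2·atan2(√a, √(1−a)) = 0.71963 rad → d = 6371·c ≈ 4584.78 km.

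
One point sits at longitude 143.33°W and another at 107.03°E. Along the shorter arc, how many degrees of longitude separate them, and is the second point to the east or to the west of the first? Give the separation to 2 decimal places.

109.64° west

Raw difference: 107.03 − -143.33 = 250.36°.
Normalise into (−180°, 180°]: 250.36° − 360° = -109.64°.
Negative ⇒ the second point lies to the west; separation 109.64°.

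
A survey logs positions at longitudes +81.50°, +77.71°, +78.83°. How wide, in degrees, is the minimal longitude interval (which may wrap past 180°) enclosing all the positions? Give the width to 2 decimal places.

3.79°

Sort the longitudes: +77.71°, +78.83°, +81.50°.
Eastward gaps between consecutive values (wrapping around): 1.12°, 2.67°, 356.21°.
Largest gap = 356.21° ⇒ minimal covering band is its complement: 360° − 356.21° = 3.79°.
Band runs from +77.71° eastward to +81.50°.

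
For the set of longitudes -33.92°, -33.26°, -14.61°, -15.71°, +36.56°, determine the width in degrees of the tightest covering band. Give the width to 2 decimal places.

Sort the longitudes: -33.92°, -33.26°, -15.71°, -14.61°, +36.56°.
Eastward gaps between consecutive values (wrapping around): 0.66°, 17.55°, 1.10°, 51.17°, 289.52°.
Largest gap = 289.52° ⇒ minimal covering band is its complement: 360° − 289.52° = 70.48°.
Band runs from -33.92° eastward to +36.56°.

70.48°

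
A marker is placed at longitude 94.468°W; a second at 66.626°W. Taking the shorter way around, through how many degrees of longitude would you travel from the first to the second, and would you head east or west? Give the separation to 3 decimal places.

Raw difference: -66.626 − -94.468 = 27.842°.
Normalise into (−180°, 180°]: 27.842° stays 27.842°.
Positive ⇒ the second point lies to the east; separation 27.842°.

27.842° east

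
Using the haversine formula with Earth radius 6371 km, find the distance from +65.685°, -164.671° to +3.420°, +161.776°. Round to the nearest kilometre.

7407 km

Δλ = 161.776 − -164.671 = 326.447°; wrapped into (−180°, 180°]: -33.553°.
Δφ = 3.420 − 65.685 = -62.265°.
a = sin²(Δφ/2) + cos φ₁ · cos φ₂ · sin²(Δλ/2) = 0.301552.
c = 2·atan2(√a, √(1−a)) = 1.16266 rad → d = 6371·c ≈ 7407.33 km.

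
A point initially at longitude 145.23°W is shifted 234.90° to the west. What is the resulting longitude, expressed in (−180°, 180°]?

20.13°W

Start at -145.23°; shift −234.90° → -380.13°.
-380.13° lies outside (−180°, 180°]; add 360° → -20.13°.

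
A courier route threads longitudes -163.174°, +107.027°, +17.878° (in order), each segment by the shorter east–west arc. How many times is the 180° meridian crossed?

1

Leg 1: -163.174° → +107.027°, shortest Δλ = -89.799° (west) — crosses 180°.
Leg 2: +107.027° → +17.878°, shortest Δλ = -89.149° (west) — does not cross 180°.
Total crossings: 1.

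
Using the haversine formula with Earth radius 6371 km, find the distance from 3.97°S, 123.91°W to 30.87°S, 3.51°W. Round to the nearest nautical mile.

6811 nmi

Δλ = -3.51 − -123.91 = 120.40°.
Δφ = -30.87 − -3.97 = -26.90°.
a = sin²(Δφ/2) + cos φ₁ · cos φ₂ · sin²(Δλ/2) = 0.698890.
c = 2·atan2(√a, √(1−a)) = 1.97989 rad → d = 6371·c ≈ 12613.89 km ≈ 6810.96 nmi.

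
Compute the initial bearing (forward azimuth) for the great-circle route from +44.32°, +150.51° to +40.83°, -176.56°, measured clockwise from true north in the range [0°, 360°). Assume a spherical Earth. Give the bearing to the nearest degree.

Δλ = -176.56 − 150.51 = -327.07°; wrapped into (−180°, 180°]: 32.93°.
θ = atan2( sin Δλ · cos φ₂ , cos φ₁ · sin φ₂ − sin φ₁ · cos φ₂ · cos Δλ )
  = atan2(0.41133, 0.02406) = 86.652° → normalised to [0°, 360°): 86.652°.

87°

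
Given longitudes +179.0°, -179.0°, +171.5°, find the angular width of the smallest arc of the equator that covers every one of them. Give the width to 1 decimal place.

9.5°

Sort the longitudes: -179.0°, +171.5°, +179.0°.
Eastward gaps between consecutive values (wrapping around): 350.5°, 7.5°, 2.0°.
Largest gap = 350.5° ⇒ minimal covering band is its complement: 360° − 350.5° = 9.5°.
Band runs from +171.5° eastward to -179.0°, crossing the antimeridian.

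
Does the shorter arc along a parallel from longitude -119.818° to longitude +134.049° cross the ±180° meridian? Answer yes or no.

Yes

Naïve |134.049 − -119.818| = 253.867° > 180°, so the shorter arc goes the other way round — across 180°.
Signed shortest Δλ = ((134.049 − -119.818 + 180) mod 360) − 180 = -106.133°.
Going west by 106.133° from -119.818° passes through 180° before reaching +134.049°.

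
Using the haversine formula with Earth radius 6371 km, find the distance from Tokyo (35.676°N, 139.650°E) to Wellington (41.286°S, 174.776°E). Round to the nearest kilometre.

9277 km

Δλ = 174.776 − 139.650 = 35.126°.
Δφ = -41.286 − 35.676 = -76.962°.
a = sin²(Δφ/2) + cos φ₁ · cos φ₂ · sin²(Δλ/2) = 0.442782.
c = 2·atan2(√a, √(1−a)) = 1.45611 rad → d = 6371·c ≈ 9276.87 km.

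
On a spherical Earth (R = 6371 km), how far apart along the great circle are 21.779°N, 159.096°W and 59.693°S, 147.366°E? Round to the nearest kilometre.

10274 km

Δλ = 147.366 − -159.096 = 306.462°; wrapped into (−180°, 180°]: -53.538°.
Δφ = -59.693 − 21.779 = -81.472°.
a = sin²(Δφ/2) + cos φ₁ · cos φ₂ · sin²(Δλ/2) = 0.520914.
c = 2·atan2(√a, √(1−a)) = 1.61264 rad → d = 6371·c ≈ 10274.11 km.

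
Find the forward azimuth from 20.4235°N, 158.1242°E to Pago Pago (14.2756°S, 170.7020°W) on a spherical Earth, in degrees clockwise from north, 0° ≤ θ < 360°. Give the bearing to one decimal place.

Δλ = -170.7020 − 158.1242 = -328.8262°; wrapped into (−180°, 180°]: 31.1738°.
θ = atan2( sin Δλ · cos φ₂ , cos φ₁ · sin φ₂ − sin φ₁ · cos φ₂ · cos Δλ )
  = atan2(0.50165, -0.52043) = 136.053° → normalised to [0°, 360°): 136.053°.

136.1°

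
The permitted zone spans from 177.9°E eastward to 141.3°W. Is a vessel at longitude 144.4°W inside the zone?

Yes

Band width going east from +177.9° to -141.3°: ((-141.3 − 177.9) mod 360) = 40.8°.
Offset of -144.4° east of the west edge: ((-144.4 − 177.9) mod 360) = 37.7°.
37.7° ≤ 40.8° ⇒ inside.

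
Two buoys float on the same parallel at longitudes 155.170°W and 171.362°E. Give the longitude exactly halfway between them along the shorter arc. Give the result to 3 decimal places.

171.904°W

Signed shortest Δλ from -155.170° to +171.362° is -33.468°.
Midpoint longitude = -155.170° + (-33.468°)/2 = -155.170° − 16.734° = -171.904°.
(The naïve average (-155.170 + +171.362)/2 = 8.096° is on the wrong side of the globe.)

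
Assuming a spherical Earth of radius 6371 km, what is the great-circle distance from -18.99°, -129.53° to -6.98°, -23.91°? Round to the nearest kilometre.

11376 km

Δλ = -23.91 − -129.53 = 105.62°.
Δφ = -6.98 − -18.99 = 12.01°.
a = sin²(Δφ/2) + cos φ₁ · cos φ₂ · sin²(Δλ/2) = 0.606585.
c = 2·atan2(√a, √(1−a)) = 1.78562 rad → d = 6371·c ≈ 11376.16 km.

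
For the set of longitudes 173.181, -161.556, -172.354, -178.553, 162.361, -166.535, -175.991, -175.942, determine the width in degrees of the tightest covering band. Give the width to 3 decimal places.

36.083°

Sort the longitudes: -178.553°, -175.991°, -175.942°, -172.354°, -166.535°, -161.556°, +162.361°, +173.181°.
Eastward gaps between consecutive values (wrapping around): 2.562°, 0.049°, 3.588°, 5.819°, 4.979°, 323.917°, 10.820°, 8.266°.
Largest gap = 323.917° ⇒ minimal covering band is its complement: 360° − 323.917° = 36.083°.
Band runs from +162.361° eastward to -161.556°, crossing the antimeridian.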